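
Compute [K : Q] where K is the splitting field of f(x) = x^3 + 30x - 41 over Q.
[K : Q] = 6

By the rational root test, any rational root of the monic integer polynomial f(x) = x^3 + 30x - 41 must be an integer dividing the constant term -41, i.e. one of ±{1, 41}. Evaluating: f(1) = -10, f(-1) = -72, f(41) = 70110, f(-41) = -70192; none is 0, so f has no rational root and is therefore irreducible over Q (a cubic with no linear factor over a field is irreducible). For an irreducible cubic, the Galois group is A_3 or S_3 according as the discriminant disc(f) = -4a^3 - 27b^2 = -4·(30)^3 - 27·(-41)^2 = -153387 is or is not a square in Q. Here disc(f) = -153387 is not a perfect square in Q, so the Galois group of f over Q is not contained in A_3 and must be all of S_3. The splitting field has degree |S_3| = 6 over Q, so [K : Q] = 6.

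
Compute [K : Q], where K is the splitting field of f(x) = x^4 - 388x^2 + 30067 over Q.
[K : Q] = 4

Solving the quadratic in x^2: x^2 = (388 ± √(388^2 - 4·30067))/2 = (388 ± √30276)/2 = (388 ± 174)/2, giving x^2 = 281 or x^2 = 107. So f(x) = (x^2 - 281)(x^2 - 107) and the roots of f are ±√281, ±√107. Hence the splitting field is K = Q(√281, √107). Since 281 and 107 are distinct squarefree integers > 1, their product 30067 is not a perfect square, so √107 ∉ Q(√281). By the tower law [K:Q] = [Q(√281,√107):Q(√281)] · [Q(√281):Q] = 2 · 2 = 4.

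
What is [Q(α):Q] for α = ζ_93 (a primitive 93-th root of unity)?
[Q(α):Q] = 60

The minimal polynomial of ζ_93 over Q is the 93-th cyclotomic polynomial Φ_93(x), which is irreducible over Q and has degree φ(93) = 60. Hence [Q(α):Q] = φ(93) = 60.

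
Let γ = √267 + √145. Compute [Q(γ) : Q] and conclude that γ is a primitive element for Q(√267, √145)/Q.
[Q(γ) : Q] = 4 (equivalently, Q(γ) = Q(√267, √145))

Obviously Q(γ) ⊆ Q(√267, √145), and [Q(√267, √145):Q] = 4 (since 267, 145 are distinct squarefree integers > 1 with 38715 not a perfect square). To show equality we compute the minimal polynomial of γ. From γ = √267 + √145: γ^2 = 267 + 2√(38715) + 145 = 412 + 2√(38715), so γ^2 - 412 = 2√(38715); squaring, (γ^2 - 412)^2 = 4·38715, i.e. γ^4 - 824γ^2 + 169744 - 154860 = 0, i.e. γ^4 - 824γ^2 + 14884 = 0. So γ is a root of x^4 - 824x^2 + 14884. This polynomial is irreducible over Q: it has no rational root (each ±√267 ± √145 is irrational), and any factorization into two quadratics over Q would force √(38715) ∈ Q (pairing opposite roots) or √267, √145 ∈ Q (other pairings), all impossible. Hence [Q(γ):Q] = 4 = [Q(√267, √145):Q], so Q(γ) = Q(√267, √145).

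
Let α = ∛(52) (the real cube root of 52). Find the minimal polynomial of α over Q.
m_α(x) = x^3 - 52

α satisfies α^3 = 52, so x^3 - 52 annihilates α. By the rational root test, a rational root p/q (in lowest terms) of x^3 - 52 would satisfy p^3 = 52 q^3, forcing q = 1 and p^3 = 52; but 52 is not a perfect cube, contradiction. A monic cubic over Q with no rational root is irreducible (any nontrivial factorization would include a linear factor). Hence x^3 - 52 is the minimal polynomial of α, and in particular [Q(α):Q] = 3.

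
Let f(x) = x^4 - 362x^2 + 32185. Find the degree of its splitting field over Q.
[K : Q] = 4

Solving the quadratic in x^2: x^2 = (362 ± √(362^2 - 4·32185))/2 = (362 ± √2304)/2 = (362 ± 48)/2, giving x^2 = 157 or x^2 = 205. So f(x) = (x^2 - 157)(x^2 - 205) and the roots of f are ±√157, ±√205. Hence the splitting field is K = Q(√157, √205). Since 157 and 205 are distinct squarefree integers > 1, their product 32185 is not a perfect square, so √205 ∉ Q(√157). By the tower law [K:Q] = [Q(√157,√205):Q(√157)] · [Q(√157):Q] = 2 · 2 = 4.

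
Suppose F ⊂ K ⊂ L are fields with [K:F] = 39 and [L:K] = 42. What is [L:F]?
[L:F] = 1638

The tower law says that for any tower of field extensions F ⊂ K ⊂ L with finite degrees, [L:F] = [L:K] · [K:F]. Here this gives [L:F] = 42 · 39 = 1638.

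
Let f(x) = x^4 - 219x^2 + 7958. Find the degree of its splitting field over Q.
[K : Q] = 4

Solving the quadratic in x^2: x^2 = (219 ± √(219^2 - 4·7958))/2 = (219 ± √16129)/2 = (219 ± 127)/2, giving x^2 = 173 or x^2 = 46. So f(x) = (x^2 - 173)(x^2 - 46) and the roots of f are ±√173, ±√46. Hence the splitting field is K = Q(√173, √46). Since 173 and 46 are distinct squarefree integers > 1, their product 7958 is not a perfect square, so √46 ∉ Q(√173). By the tower law [K:Q] = [Q(√173,√46):Q(√173)] · [Q(√173):Q] = 2 · 2 = 4.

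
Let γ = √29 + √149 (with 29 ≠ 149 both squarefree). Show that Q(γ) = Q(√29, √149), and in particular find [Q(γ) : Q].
[Q(γ) : Q] = 4 (equivalently, Q(γ) = Q(√29, √149))

Obviously Q(γ) ⊆ Q(√29, √149), and [Q(√29, √149):Q] = 4 (since 29, 149 are distinct squarefree integers > 1 with 4321 not a perfect square). To show equality we compute the minimal polynomial of γ. From γ = √29 + √149: γ^2 = 29 + 2√(4321) + 149 = 178 + 2√(4321), so γ^2 - 178 = 2√(4321); squaring, (γ^2 - 178)^2 = 4·4321, i.e. γ^4 - 356γ^2 + 31684 - 17284 = 0, i.e. γ^4 - 356γ^2 + 14400 = 0. So γ is a root of x^4 - 356x^2 + 14400. This polynomial is irreducible over Q: it has no rational root (each ±√29 ± √149 is irrational), and any factorization into two quadratics over Q would force √(4321) ∈ Q (pairing opposite roots) or √29, √149 ∈ Q (other pairings), all impossible. Hence [Q(γ):Q] = 4 = [Q(√29, √149):Q], so Q(γ) = Q(√29, √149).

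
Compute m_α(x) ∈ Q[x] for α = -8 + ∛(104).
m_α(x) = x^3 + 24x^2 + 192x + 408

Set β = α + 8 = ∛(104), so β^3 = 104. Then (α + 8)^3 - 104 = 0, i.e. α is a root of g(x) = (x + 8)^3 - 104 = x^3 + 24x^2 + 192x + 408. Since g(x) = h(x + 8) where h(x) = x^3 - 104, and h is irreducible over Q (because 104 is not a perfect cube, so h has no rational root, and a monic cubic with no rational root is irreducible), g is also irreducible (irreducibility is preserved under the substitution x → x + 8). Hence m_α(x) = x^3 + 24x^2 + 192x + 408.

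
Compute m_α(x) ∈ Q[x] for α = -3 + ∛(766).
m_α(x) = x^3 + 9x^2 + 27x - 739

Set β = α + 3 = ∛(766), so β^3 = 766. Then (α + 3)^3 - 766 = 0, i.e. α is a root of g(x) = (x + 3)^3 - 766 = x^3 + 9x^2 + 27x - 739. Since g(x) = h(x + 3) where h(x) = x^3 - 766, and h is irreducible over Q (because 766 is not a perfect cube, so h has no rational root, and a monic cubic with no rational root is irreducible), g is also irreducible (irreducibility is preserved under the substitution x → x + 3). Hence m_α(x) = x^3 + 9x^2 + 27x - 739.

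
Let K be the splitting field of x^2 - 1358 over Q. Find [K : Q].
[K : Q] = 2

f(x) = x^2 - 1358 factors as (x - √1358)(x + √1358). The splitting field is K = Q(√1358). Since 1358 is squarefree and > 1, it is not a perfect square, so x^2 - 1358 is irreducible over Q and [Q(√1358) : Q] = 2. Hence [K : Q] = 2.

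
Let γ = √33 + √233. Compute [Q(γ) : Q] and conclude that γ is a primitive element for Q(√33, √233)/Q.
[Q(γ) : Q] = 4 (equivalently, Q(γ) = Q(√33, √233))

Obviously Q(γ) ⊆ Q(√33, √233), and [Q(√33, √233):Q] = 4 (since 33, 233 are distinct squarefree integers > 1 with 7689 not a perfect square). To show equality we compute the minimal polynomial of γ. From γ = √33 + √233: γ^2 = 33 + 2√(7689) + 233 = 266 + 2√(7689), so γ^2 - 266 = 2√(7689); squaring, (γ^2 - 266)^2 = 4·7689, i.e. γ^4 - 532γ^2 + 70756 - 30756 = 0, i.e. γ^4 - 532γ^2 + 40000 = 0. So γ is a root of x^4 - 532x^2 + 40000. This polynomial is irreducible over Q: it has no rational root (each ±√33 ± √233 is irrational), and any factorization into two quadratics over Q would force √(7689) ∈ Q (pairing opposite roots) or √33, √233 ∈ Q (other pairings), all impossible. Hence [Q(γ):Q] = 4 = [Q(√33, √233):Q], so Q(γ) = Q(√33, √233).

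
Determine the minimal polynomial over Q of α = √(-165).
m_α(x) = x^2 + 165

α satisfies α^2 + 165 = 0, so x^2 + 165 annihilates α. Since d = -165 is squarefree and ≠ 1, it is not a perfect square in Q, so x^2 + 165 has no rational root and is therefore irreducible over Q (a degree-2 polynomial over a field is irreducible iff it has no root). Hence m_α(x) = x^2 + 165.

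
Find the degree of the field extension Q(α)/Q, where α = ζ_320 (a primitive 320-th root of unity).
[Q(α):Q] = 128

The minimal polynomial of ζ_320 over Q is the 320-th cyclotomic polynomial Φ_320(x), which is irreducible over Q and has degree φ(320) = 128. Hence [Q(α):Q] = φ(320) = 128.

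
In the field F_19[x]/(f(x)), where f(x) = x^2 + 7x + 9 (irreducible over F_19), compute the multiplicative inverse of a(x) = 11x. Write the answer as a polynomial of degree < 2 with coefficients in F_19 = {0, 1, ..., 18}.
a(x)^(-1) ≡ 14x + 3 (mod f(x))

Since f is irreducible over F_19, F_19[x]/(f) is a field and a(x) ≠ 0 has an inverse. Apply the extended Euclidean algorithm to f(x) and a(x) in F_19[x]: f(x) = (7x + 11)·a(x) + (9). The last nonzero remainder is the constant 9 = gcd(f, a) in F_19. Back-substituting through the division chain expresses 9 = s(x)·a(x) + t(x)·f(x) with s(x) ≡ 12x + 8 (mod f), so (12x + 8)·a(x) ≡ 9 (mod f). Multiplying by 9^(-1) ≡ 17 in F_19 gives a(x)^(-1) ≡ 17·(12x + 8) ≡ 14x + 3 (mod f). Check: (11x)·(14x + 3) = 2x^2 + 14x ≡ 1 (mod x^2 + 7x + 9).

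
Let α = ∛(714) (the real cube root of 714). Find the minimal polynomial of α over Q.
m_α(x) = x^3 - 714

α satisfies α^3 = 714, so x^3 - 714 annihilates α. By the rational root test, a rational root p/q (in lowest terms) of x^3 - 714 would satisfy p^3 = 714 q^3, forcing q = 1 and p^3 = 714; but 714 is not a perfect cube, contradiction. A monic cubic over Q with no rational root is irreducible (any nontrivial factorization would include a linear factor). Hence x^3 - 714 is the minimal polynomial of α, and in particular [Q(α):Q] = 3.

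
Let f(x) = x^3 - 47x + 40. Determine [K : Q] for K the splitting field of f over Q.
[K : Q] = 6

By the rational root test, any rational root of the monic integer polynomial f(x) = x^3 - 47x + 40 must be an integer dividing the constant term 40, i.e. one of ±{1, 2, 4, 5, 8, 10, 20, 40}. Evaluating: f(1) = -6, f(-1) = 86, f(2) = -46, f(-2) = 126, f(4) = -84, f(-4) = 164, f(5) = -70, f(-5) = 150, f(8) = 176, f(-8) = -96, f(10) = 570, f(-10) = -490, f(20) = 7100, f(-20) = -7020, f(40) = 62160, f(-40) = -62080; none is 0, so f has no rational root and is therefore irreducible over Q (a cubic with no linear factor over a field is irreducible). For an irreducible cubic, the Galois group is A_3 or S_3 according as the discriminant disc(f) = -4a^3 - 27b^2 = -4·(-47)^3 - 27·(40)^2 = 372092 is or is not a square in Q. Here disc(f) = 372092 is not a perfect square in Q, so the Galois group of f over Q is not contained in A_3 and must be all of S_3. The splitting field has degree |S_3| = 6 over Q, so [K : Q] = 6.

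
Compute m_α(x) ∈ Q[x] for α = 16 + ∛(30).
m_α(x) = x^3 - 48x^2 + 768x - 4126

Set β = α - 16 = ∛(30), so β^3 = 30. Then (α - 16)^3 - 30 = 0, i.e. α is a root of g(x) = (x - 16)^3 - 30 = x^3 - 48x^2 + 768x - 4126. Since g(x) = h(x - 16) where h(x) = x^3 - 30, and h is irreducible over Q (because 30 is not a perfect cube, so h has no rational root, and a monic cubic with no rational root is irreducible), g is also irreducible (irreducibility is preserved under the substitution x → x - 16). Hence m_α(x) = x^3 - 48x^2 + 768x - 4126.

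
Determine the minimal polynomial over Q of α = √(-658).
m_α(x) = x^2 + 658

α satisfies α^2 + 658 = 0, so x^2 + 658 annihilates α. Since d = -658 is squarefree and ≠ 1, it is not a perfect square in Q, so x^2 + 658 has no rational root and is therefore irreducible over Q (a degree-2 polynomial over a field is irreducible iff it has no root). Hence m_α(x) = x^2 + 658.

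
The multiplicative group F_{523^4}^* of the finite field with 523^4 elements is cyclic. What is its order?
|F_{523^4}^*| = 74818113840

F_{523^4} has 523^4 = 74818113841 elements; its multiplicative group consists of all nonzero elements, so |F_{523^4}^*| = 74818113841 - 1 = 74818113840. (It is cyclic since any finite subgroup of the multiplicative group of a field is cyclic.)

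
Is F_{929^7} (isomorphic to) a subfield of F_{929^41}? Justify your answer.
No: F_{929^7} is not a subfield of F_{929^41}

F_{p^m} embeds in F_{p^n} iff m | n. Here 7 ∤ 41 (since 41 = 5·7 + 6 with remainder 6 ≠ 0), so F_{929^7} is not a subfield of F_{929^41}. Equivalently: if it were, the tower law would give 7 = [F_{929^7}:F_929] dividing [F_{929^41}:F_929] = 41, contradiction.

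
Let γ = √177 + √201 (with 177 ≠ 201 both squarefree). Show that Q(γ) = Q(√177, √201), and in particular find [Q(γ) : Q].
[Q(γ) : Q] = 4 (equivalently, Q(γ) = Q(√177, √201))

Obviously Q(γ) ⊆ Q(√177, √201), and [Q(√177, √201):Q] = 4 (since 177, 201 are distinct squarefree integers > 1 with 35577 not a perfect square). To show equality we compute the minimal polynomial of γ. From γ = √177 + √201: γ^2 = 177 + 2√(35577) + 201 = 378 + 2√(35577), so γ^2 - 378 = 2√(35577); squaring, (γ^2 - 378)^2 = 4·35577, i.e. γ^4 - 756γ^2 + 142884 - 142308 = 0, i.e. γ^4 - 756γ^2 + 576 = 0. So γ is a root of x^4 - 756x^2 + 576. This polynomial is irreducible over Q: it has no rational root (each ±√177 ± √201 is irrational), and any factorization into two quadratics over Q would force √(35577) ∈ Q (pairing opposite roots) or √177, √201 ∈ Q (other pairings), all impossible. Hence [Q(γ):Q] = 4 = [Q(√177, √201):Q], so Q(γ) = Q(√177, √201).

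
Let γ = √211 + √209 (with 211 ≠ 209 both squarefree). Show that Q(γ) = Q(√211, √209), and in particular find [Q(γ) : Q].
[Q(γ) : Q] = 4 (equivalently, Q(γ) = Q(√211, √209))

Obviously Q(γ) ⊆ Q(√211, √209), and [Q(√211, √209):Q] = 4 (since 211, 209 are distinct squarefree integers > 1 with 44099 not a perfect square). To show equality we compute the minimal polynomial of γ. From γ = √211 + √209: γ^2 = 211 + 2√(44099) + 209 = 420 + 2√(44099), so γ^2 - 420 = 2√(44099); squaring, (γ^2 - 420)^2 = 4·44099, i.e. γ^4 - 840γ^2 + 176400 - 176396 = 0, i.e. γ^4 - 840γ^2 + 4 = 0. So γ is a root of x^4 - 840x^2 + 4. This polynomial is irreducible over Q: it has no rational root (each ±√211 ± √209 is irrational), and any factorization into two quadratics over Q would force √(44099) ∈ Q (pairing opposite roots) or √211, √209 ∈ Q (other pairings), all impossible. Hence [Q(γ):Q] = 4 = [Q(√211, √209):Q], so Q(γ) = Q(√211, √209).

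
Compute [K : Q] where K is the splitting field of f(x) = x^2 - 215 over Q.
[K : Q] = 2

f(x) = x^2 - 215 factors as (x - √215)(x + √215). The splitting field is K = Q(√215). Since 215 is squarefree and > 1, it is not a perfect square, so x^2 - 215 is irreducible over Q and [Q(√215) : Q] = 2. Hence [K : Q] = 2.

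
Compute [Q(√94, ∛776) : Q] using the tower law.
[Q(√94, ∛776) : Q] = 6

Let L = Q(√94, ∛776). Since Q(√94) ⊂ L and [Q(√94):Q] = 2, the tower law gives 2 | [L:Q]. Likewise Q(∛776) ⊂ L with [Q(∛776):Q] = 3 (because 776 is not a perfect cube), so 3 | [L:Q]. As gcd(2,3) = 1, [L:Q] is divisible by 6. Conversely L is generated over Q by √94 and ∛776, so [L:Q] ≤ 2·3 = 6. Therefore [Q(√94, ∛776) : Q] = 6.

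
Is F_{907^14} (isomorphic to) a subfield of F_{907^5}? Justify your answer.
No: F_{907^14} is not a subfield of F_{907^5}

F_{p^m} embeds in F_{p^n} iff m | n. Here 14 ∤ 5 (since 5 = 0·14 + 5 with remainder 5 ≠ 0), so F_{907^14} is not a subfield of F_{907^5}. Equivalently: if it were, the tower law would give 14 = [F_{907^14}:F_907] dividing [F_{907^5}:F_907] = 5, contradiction.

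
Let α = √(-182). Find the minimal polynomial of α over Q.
m_α(x) = x^2 + 182

α satisfies α^2 + 182 = 0, so x^2 + 182 annihilates α. Since d = -182 is squarefree and ≠ 1, it is not a perfect square in Q, so x^2 + 182 has no rational root and is therefore irreducible over Q (a degree-2 polynomial over a field is irreducible iff it has no root). Hence m_α(x) = x^2 + 182.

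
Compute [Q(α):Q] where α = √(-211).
[Q(α):Q] = 2

[Q(α):Q] equals the degree of the minimal polynomial of α. Here α^2 = -211 and x^2 + 211 is irreducible (d = -211 is squarefree, ≠ 1, hence not a square), so deg(m_α) = 2. Thus [Q(α):Q] = 2.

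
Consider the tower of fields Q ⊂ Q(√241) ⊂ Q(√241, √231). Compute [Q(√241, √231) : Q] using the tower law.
[Q(√241, √231) : Q] = 4

[Q(√241):Q] = 2 (min poly x^2 - 241, irreducible since 241 is squarefree > 1). For the top step, suppose √231 ∈ Q(√241), say √231 = c + d√241 with c, d ∈ Q. Squaring: 231 = c^2 + 241d^2 + 2cd√241. Since √241 ∉ Q this forces 2cd = 0. If d = 0 then √231 = c ∈ Q, contradicting 231 squarefree > 1. If c = 0 then 231 = 241d^2, so 241·231 = (241d)^2 is a perfect square in Q — but 241·231 = 55671 is not a perfect square (since 241 and 231 are distinct squarefree integers). Contradiction. Hence √231 ∉ Q(√241), so x^2 - 231 stays irreducible over Q(√241) and [Q(√241, √231) : Q(√241)] = 2. By the tower law, [Q(√241, √231) : Q] = 2 · 2 = 4.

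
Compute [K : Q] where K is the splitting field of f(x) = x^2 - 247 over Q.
[K : Q] = 2

f(x) = x^2 - 247 factors as (x - √247)(x + √247). The splitting field is K = Q(√247). Since 247 is squarefree and > 1, it is not a perfect square, so x^2 - 247 is irreducible over Q and [Q(√247) : Q] = 2. Hence [K : Q] = 2.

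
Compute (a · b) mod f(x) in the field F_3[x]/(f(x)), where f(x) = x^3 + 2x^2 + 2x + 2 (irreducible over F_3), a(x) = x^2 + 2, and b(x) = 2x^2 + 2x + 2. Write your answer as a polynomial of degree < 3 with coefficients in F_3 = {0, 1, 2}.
a · b ≡ x + 2 (mod f(x))

Multiply in F_3[x]: a(x)·b(x) = (x^2 + 2)·(2x^2 + 2x + 2) = 2x^4 + 2x^3 + x + 1. This has degree ≥ 3, so divide by f(x) over F_3: 2x^4 + 2x^3 + x + 1 = (2x + 1)·(x^3 + 2x^2 + 2x + 2) + (x + 2). Hence a·b ≡ x + 2 (mod f). (F_3[x]/(f) is a field with 3^3 = 27 elements since f is irreducible of degree 3.)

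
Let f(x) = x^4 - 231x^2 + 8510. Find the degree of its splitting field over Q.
[K : Q] = 4

Solving the quadratic in x^2: x^2 = (231 ± √(231^2 - 4·8510))/2 = (231 ± √19321)/2 = (231 ± 139)/2, giving x^2 = 46 or x^2 = 185. So f(x) = (x^2 - 46)(x^2 - 185) and the roots of f are ±√46, ±√185. Hence the splitting field is K = Q(√46, √185). Since 46 and 185 are distinct squarefree integers > 1, their product 8510 is not a perfect square, so √185 ∉ Q(√46). By the tower law [K:Q] = [Q(√46,√185):Q(√46)] · [Q(√46):Q] = 2 · 2 = 4.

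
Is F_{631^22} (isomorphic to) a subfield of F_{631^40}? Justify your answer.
No: F_{631^22} is not a subfield of F_{631^40}

F_{p^m} embeds in F_{p^n} iff m | n. Here 22 ∤ 40 (since 40 = 1·22 + 18 with remainder 18 ≠ 0), so F_{631^22} is not a subfield of F_{631^40}. Equivalently: if it were, the tower law would give 22 = [F_{631^22}:F_631] dividing [F_{631^40}:F_631] = 40, contradiction.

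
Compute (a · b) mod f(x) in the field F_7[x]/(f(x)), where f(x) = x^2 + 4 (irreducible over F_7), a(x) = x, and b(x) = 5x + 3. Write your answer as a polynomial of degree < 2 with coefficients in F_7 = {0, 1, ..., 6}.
a · b ≡ 3x + 1 (mod f(x))

Multiply in F_7[x]: a(x)·b(x) = (x)·(5x + 3) = 5x^2 + 3x. This has degree ≥ 2, so divide by f(x) over F_7: 5x^2 + 3x = (5)·(x^2 + 4) + (3x + 1). Hence a·b ≡ 3x + 1 (mod f). (F_7[x]/(f) is a field with 7^2 = 49 elements since f is irreducible of degree 2.)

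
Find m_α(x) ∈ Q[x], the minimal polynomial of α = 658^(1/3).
m_α(x) = x^3 - 658

α satisfies α^3 = 658, so x^3 - 658 annihilates α. By the rational root test, a rational root p/q (in lowest terms) of x^3 - 658 would satisfy p^3 = 658 q^3, forcing q = 1 and p^3 = 658; but 658 is not a perfect cube, contradiction. A monic cubic over Q with no rational root is irreducible (any nontrivial factorization would include a linear factor). Hence x^3 - 658 is the minimal polynomial of α, and in particular [Q(α):Q] = 3.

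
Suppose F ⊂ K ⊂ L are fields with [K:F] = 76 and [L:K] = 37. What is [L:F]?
[L:F] = 2812

The tower law says that for any tower of field extensions F ⊂ K ⊂ L with finite degrees, [L:F] = [L:K] · [K:F]. Here this gives [L:F] = 37 · 76 = 2812.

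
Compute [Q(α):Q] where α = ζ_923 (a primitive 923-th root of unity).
[Q(α):Q] = 840

The minimal polynomial of ζ_923 over Q is the 923-th cyclotomic polynomial Φ_923(x), which is irreducible over Q and has degree φ(923) = 840. Hence [Q(α):Q] = φ(923) = 840.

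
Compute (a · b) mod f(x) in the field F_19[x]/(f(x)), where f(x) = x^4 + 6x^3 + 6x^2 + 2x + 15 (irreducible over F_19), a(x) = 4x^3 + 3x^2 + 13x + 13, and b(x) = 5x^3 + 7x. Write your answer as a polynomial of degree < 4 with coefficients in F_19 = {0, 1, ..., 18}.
a · b ≡ 3x^3 + 12x^2 + 4x + 18 (mod f(x))

Multiply in F_19[x]: a(x)·b(x) = (4x^3 + 3x^2 + 13x + 13)·(5x^3 + 7x) = x^6 + 15x^5 + 17x^4 + 10x^3 + 15x^2 + 15x. This has degree ≥ 4, so divide by f(x) over F_19: x^6 + 15x^5 + 17x^4 + 10x^3 + 15x^2 + 15x = (x^2 + 9x + 14)·(x^4 + 6x^3 + 6x^2 + 2x + 15) + (3x^3 + 12x^2 + 4x + 18). Hence a·b ≡ 3x^3 + 12x^2 + 4x + 18 (mod f). (F_19[x]/(f) is a field with 19^4 = 130321 elements since f is irreducible of degree 4.)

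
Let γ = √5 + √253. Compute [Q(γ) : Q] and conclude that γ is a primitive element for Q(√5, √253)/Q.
[Q(γ) : Q] = 4 (equivalently, Q(γ) = Q(√5, √253))

Obviously Q(γ) ⊆ Q(√5, √253), and [Q(√5, √253):Q] = 4 (since 5, 253 are distinct squarefree integers > 1 with 1265 not a perfect square). To show equality we compute the minimal polynomial of γ. From γ = √5 + √253: γ^2 = 5 + 2√(1265) + 253 = 258 + 2√(1265), so γ^2 - 258 = 2√(1265); squaring, (γ^2 - 258)^2 = 4·1265, i.e. γ^4 - 516γ^2 + 66564 - 5060 = 0, i.e. γ^4 - 516γ^2 + 61504 = 0. So γ is a root of x^4 - 516x^2 + 61504. This polynomial is irreducible over Q: it has no rational root (each ±√5 ± √253 is irrational), and any factorization into two quadratics over Q would force √(1265) ∈ Q (pairing opposite roots) or √5, √253 ∈ Q (other pairings), all impossible. Hence [Q(γ):Q] = 4 = [Q(√5, √253):Q], so Q(γ) = Q(√5, √253).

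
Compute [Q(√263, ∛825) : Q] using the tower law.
[Q(√263, ∛825) : Q] = 6

Let L = Q(√263, ∛825). Since Q(√263) ⊂ L and [Q(√263):Q] = 2, the tower law gives 2 | [L:Q]. Likewise Q(∛825) ⊂ L with [Q(∛825):Q] = 3 (because 825 is not a perfect cube), so 3 | [L:Q]. As gcd(2,3) = 1, [L:Q] is divisible by 6. Conversely L is generated over Q by √263 and ∛825, so [L:Q] ≤ 2·3 = 6. Therefore [Q(√263, ∛825) : Q] = 6.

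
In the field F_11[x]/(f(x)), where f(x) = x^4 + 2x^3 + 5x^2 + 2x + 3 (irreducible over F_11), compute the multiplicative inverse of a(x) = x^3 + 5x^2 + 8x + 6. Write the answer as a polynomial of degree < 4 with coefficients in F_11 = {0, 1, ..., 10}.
a(x)^(-1) ≡ 3x^3 + 5x (mod f(x))

Since f is irreducible over F_11, F_11[x]/(f) is a field and a(x) ≠ 0 has an inverse. Apply the extended Euclidean algorithm to f(x) and a(x) in F_11[x]: f(x) = (x + 8)·a(x) + (x^2 + 9x + 10);  a(x) = (x + 7)·(x^2 + 9x + 10) + (x + 2);  (x^2 + 9x + 10) = (x + 7)·(x + 2) + (7). The last nonzero remainder is the constant 7 = gcd(f, a) in F_11. Back-substituting through the division chain expresses 7 = s(x)·a(x) + t(x)·f(x) with s(x) ≡ 10x^3 + 2x (mod f), so (10x^3 + 2x)·a(x) ≡ 7 (mod f). Multiplying by 7^(-1) ≡ 8 in F_11 gives a(x)^(-1) ≡ 8·(10x^3 + 2x) ≡ 3x^3 + 5x (mod f). Check: (x^3 + 5x^2 + 8x + 6)·(3x^3 + 5x) = 3x^6 + 4x^5 + 7x^4 + 10x^3 + 7x^2 + 8x ≡ 1 (mod x^4 + 2x^3 + 5x^2 + 2x + 3).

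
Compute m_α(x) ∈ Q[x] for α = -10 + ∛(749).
m_α(x) = x^3 + 30x^2 + 300x + 251

Set β = α + 10 = ∛(749), so β^3 = 749. Then (α + 10)^3 - 749 = 0, i.e. α is a root of g(x) = (x + 10)^3 - 749 = x^3 + 30x^2 + 300x + 251. Since g(x) = h(x + 10) where h(x) = x^3 - 749, and h is irreducible over Q (because 749 is not a perfect cube, so h has no rational root, and a monic cubic with no rational root is irreducible), g is also irreducible (irreducibility is preserved under the substitution x → x + 10). Hence m_α(x) = x^3 + 30x^2 + 300x + 251.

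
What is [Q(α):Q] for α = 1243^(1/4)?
[Q(α):Q] = 4

α is a root of x^4 - 1243. By Eisenstein's criterion at the prime p = 11 (which divides the constant term 1243 but p^2 = 121 does not, since 1243 is squarefree), x^4 - 1243 is irreducible over Q. Hence [Q(α):Q] = 4.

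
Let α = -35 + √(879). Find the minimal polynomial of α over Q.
m_α(x) = x^2 + 70x + 346

From α + 35 = √(879), squaring gives (α + 35)^2 = 879, i.e. α^2 + 70α + 1225 = 879, so α^2 + 70α + 346 = 0. The discriminant of x^2 + 70x + 346 is (70)^2 - 4·(346) = 4900 - 1384 = 3516, and 4·(879) is not a perfect square in Q since 879 is squarefree and ≠ 1. Hence x^2 + 70x + 346 is irreducible over Q and is the minimal polynomial of α.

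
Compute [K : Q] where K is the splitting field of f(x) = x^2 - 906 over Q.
[K : Q] = 2

f(x) = x^2 - 906 factors as (x - √906)(x + √906). The splitting field is K = Q(√906). Since 906 is squarefree and > 1, it is not a perfect square, so x^2 - 906 is irreducible over Q and [Q(√906) : Q] = 2. Hence [K : Q] = 2.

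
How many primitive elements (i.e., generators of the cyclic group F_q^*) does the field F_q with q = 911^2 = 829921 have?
There are φ(829920) = 165888 primitive elements

F_q^* is cyclic of order q - 1 = 829920. A cyclic group of order m has exactly φ(m) generators. Here m = 829920 = 2^5 · 3 · 5 · 7 · 13 · 19, so the number of primitive elements is φ(829920) = 165888.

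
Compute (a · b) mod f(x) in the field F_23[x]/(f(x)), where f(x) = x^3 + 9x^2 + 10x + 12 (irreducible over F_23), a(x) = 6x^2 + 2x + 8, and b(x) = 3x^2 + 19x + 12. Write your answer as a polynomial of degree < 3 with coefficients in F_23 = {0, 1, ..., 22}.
a · b ≡ 10x^2 + 12x + 2 (mod f(x))

Multiply in F_23[x]: a(x)·b(x) = (6x^2 + 2x + 8)·(3x^2 + 19x + 12) = 18x^4 + 5x^3 + 19x^2 + 15x + 4. This has degree ≥ 3, so divide by f(x) over F_23: 18x^4 + 5x^3 + 19x^2 + 15x + 4 = (18x + 4)·(x^3 + 9x^2 + 10x + 12) + (10x^2 + 12x + 2). Hence a·b ≡ 10x^2 + 12x + 2 (mod f). (F_23[x]/(f) is a field with 23^3 = 12167 elements since f is irreducible of degree 3.)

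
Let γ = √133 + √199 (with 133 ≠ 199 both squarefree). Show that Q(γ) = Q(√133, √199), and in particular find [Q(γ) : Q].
[Q(γ) : Q] = 4 (equivalently, Q(γ) = Q(√133, √199))

Obviously Q(γ) ⊆ Q(√133, √199), and [Q(√133, √199):Q] = 4 (since 133, 199 are distinct squarefree integers > 1 with 26467 not a perfect square). To show equality we compute the minimal polynomial of γ. From γ = √133 + √199: γ^2 = 133 + 2√(26467) + 199 = 332 + 2√(26467), so γ^2 - 332 = 2√(26467); squaring, (γ^2 - 332)^2 = 4·26467, i.e. γ^4 - 664γ^2 + 110224 - 105868 = 0, i.e. γ^4 - 664γ^2 + 4356 = 0. So γ is a root of x^4 - 664x^2 + 4356. This polynomial is irreducible over Q: it has no rational root (each ±√133 ± √199 is irrational), and any factorization into two quadratics over Q would force √(26467) ∈ Q (pairing opposite roots) or √133, √199 ∈ Q (other pairings), all impossible. Hence [Q(γ):Q] = 4 = [Q(√133, √199):Q], so Q(γ) = Q(√133, √199).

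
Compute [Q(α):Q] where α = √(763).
[Q(α):Q] = 2

[Q(α):Q] equals the degree of the minimal polynomial of α. Here α^2 = 763 and x^2 - 763 is irreducible (d = 763 is squarefree, ≠ 1, hence not a square), so deg(m_α) = 2. Thus [Q(α):Q] = 2.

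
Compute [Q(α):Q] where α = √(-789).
[Q(α):Q] = 2

[Q(α):Q] equals the degree of the minimal polynomial of α. Here α^2 = -789 and x^2 + 789 is irreducible (d = -789 is squarefree, ≠ 1, hence not a square), so deg(m_α) = 2. Thus [Q(α):Q] = 2.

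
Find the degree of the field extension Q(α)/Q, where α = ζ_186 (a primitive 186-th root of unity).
[Q(α):Q] = 60

The minimal polynomial of ζ_186 over Q is the 186-th cyclotomic polynomial Φ_186(x), which is irreducible over Q and has degree φ(186) = 60. Hence [Q(α):Q] = φ(186) = 60.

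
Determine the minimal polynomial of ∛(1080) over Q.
m_α(x) = x^3 - 1080

α satisfies α^3 = 1080, so x^3 - 1080 annihilates α. By the rational root test, a rational root p/q (in lowest terms) of x^3 - 1080 would satisfy p^3 = 1080 q^3, forcing q = 1 and p^3 = 1080; but 1080 is not a perfect cube, contradiction. A monic cubic over Q with no rational root is irreducible (any nontrivial factorization would include a linear factor). Hence x^3 - 1080 is the minimal polynomial of α, and in particular [Q(α):Q] = 3.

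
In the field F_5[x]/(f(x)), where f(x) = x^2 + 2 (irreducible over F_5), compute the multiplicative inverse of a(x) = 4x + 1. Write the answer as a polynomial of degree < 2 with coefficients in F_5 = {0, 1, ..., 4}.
a(x)^(-1) ≡ 2x + 2 (mod f(x))

Since f is irreducible over F_5, F_5[x]/(f) is a field and a(x) ≠ 0 has an inverse. Apply the extended Euclidean algorithm to f(x) and a(x) in F_5[x]: f(x) = (4x + 4)·a(x) + (3). The last nonzero remainder is the constant 3 = gcd(f, a) in F_5. Back-substituting through the division chain expresses 3 = s(x)·a(x) + t(x)·f(x) with s(x) ≡ x + 1 (mod f), so (x + 1)·a(x) ≡ 3 (mod f). Multiplying by 3^(-1) ≡ 2 in F_5 gives a(x)^(-1) ≡ 2·(x + 1) ≡ 2x + 2 (mod f). Check: (4x + 1)·(2x + 2) = 3x^2 + 2 ≡ 1 (mod x^2 + 2).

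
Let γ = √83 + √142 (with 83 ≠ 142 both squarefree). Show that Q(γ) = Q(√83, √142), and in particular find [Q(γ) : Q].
[Q(γ) : Q] = 4 (equivalently, Q(γ) = Q(√83, √142))

Obviously Q(γ) ⊆ Q(√83, √142), and [Q(√83, √142):Q] = 4 (since 83, 142 are distinct squarefree integers > 1 with 11786 not a perfect square). To show equality we compute the minimal polynomial of γ. From γ = √83 + √142: γ^2 = 83 + 2√(11786) + 142 = 225 + 2√(11786), so γ^2 - 225 = 2√(11786); squaring, (γ^2 - 225)^2 = 4·11786, i.e. γ^4 - 450γ^2 + 50625 - 47144 = 0, i.e. γ^4 - 450γ^2 + 3481 = 0. So γ is a root of x^4 - 450x^2 + 3481. This polynomial is irreducible over Q: it has no rational root (each ±√83 ± √142 is irrational), and any factorization into two quadratics over Q would force √(11786) ∈ Q (pairing opposite roots) or √83, √142 ∈ Q (other pairings), all impossible. Hence [Q(γ):Q] = 4 = [Q(√83, √142):Q], so Q(γ) = Q(√83, √142).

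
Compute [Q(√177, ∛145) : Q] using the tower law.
[Q(√177, ∛145) : Q] = 6

Let L = Q(√177, ∛145). Since Q(√177) ⊂ L and [Q(√177):Q] = 2, the tower law gives 2 | [L:Q]. Likewise Q(∛145) ⊂ L with [Q(∛145):Q] = 3 (because 145 is not a perfect cube), so 3 | [L:Q]. As gcd(2,3) = 1, [L:Q] is divisible by 6. Conversely L is generated over Q by √177 and ∛145, so [L:Q] ≤ 2·3 = 6. Therefore [Q(√177, ∛145) : Q] = 6.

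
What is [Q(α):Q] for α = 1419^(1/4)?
[Q(α):Q] = 4

α is a root of x^4 - 1419. By Eisenstein's criterion at the prime p = 3 (which divides the constant term 1419 but p^2 = 9 does not, since 1419 is squarefree), x^4 - 1419 is irreducible over Q. Hence [Q(α):Q] = 4.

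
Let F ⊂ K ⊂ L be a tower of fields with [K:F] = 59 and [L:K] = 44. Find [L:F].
[L:F] = 2596

The tower law says that for any tower of field extensions F ⊂ K ⊂ L with finite degrees, [L:F] = [L:K] · [K:F]. Here this gives [L:F] = 44 · 59 = 2596.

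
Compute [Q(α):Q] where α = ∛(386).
[Q(α):Q] = 3

The minimal polynomial of α is x^3 - 386, irreducible over Q since 386 is not a perfect cube (so x^3 - 386 has no rational root). Hence [Q(α):Q] = deg(m_α) = 3.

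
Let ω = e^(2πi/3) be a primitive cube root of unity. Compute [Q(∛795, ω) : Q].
[Q(∛795, ω) : Q] = 6

[Q(∛795):Q] = 3 (min poly x^3 - 795, irreducible since 795 is not a perfect cube). [Q(ω):Q] = 2 (min poly x^2 + x + 1). Since Q(∛795) ⊂ R and ω ∉ R, we have ω ∉ Q(∛795), so x^2 + x + 1 remains irreducible over Q(∛795) and [Q(∛795, ω) : Q(∛795)] = 2. By the tower law, [Q(∛795, ω) : Q] = 3 · 2 = 6. (In fact Q(∛795, ω) is the splitting field of x^3 - 795 over Q.)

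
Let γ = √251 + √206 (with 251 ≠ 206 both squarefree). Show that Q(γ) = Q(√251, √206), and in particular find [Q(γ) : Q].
[Q(γ) : Q] = 4 (equivalently, Q(γ) = Q(√251, √206))

Obviously Q(γ) ⊆ Q(√251, √206), and [Q(√251, √206):Q] = 4 (since 251, 206 are distinct squarefree integers > 1 with 51706 not a perfect square). To show equality we compute the minimal polynomial of γ. From γ = √251 + √206: γ^2 = 251 + 2√(51706) + 206 = 457 + 2√(51706), so γ^2 - 457 = 2√(51706); squaring, (γ^2 - 457)^2 = 4·51706, i.e. γ^4 - 914γ^2 + 208849 - 206824 = 0, i.e. γ^4 - 914γ^2 + 2025 = 0. So γ is a root of x^4 - 914x^2 + 2025. This polynomial is irreducible over Q: it has no rational root (each ±√251 ± √206 is irrational), and any factorization into two quadratics over Q would force √(51706) ∈ Q (pairing opposite roots) or √251, √206 ∈ Q (other pairings), all impossible. Hence [Q(γ):Q] = 4 = [Q(√251, √206):Q], so Q(γ) = Q(√251, √206).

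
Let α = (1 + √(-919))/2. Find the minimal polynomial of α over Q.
m_α(x) = x^2 - x + 230

From 2α - 1 = √(-919), squaring gives (2α - 1)^2 = -919, i.e. 4α^2 - 4α + 1 = -919, so α^2 - α + (1 + 919)/4 = 0. Since -919 ≡ 1 (mod 4), (1 + 919)/4 = 230 ∈ Z. The polynomial x^2 - x + 230 has discriminant 1 - 4·(230) = -919, which is not a perfect square in Q (d = -919 is squarefree and ≠ 1), so x^2 - x + 230 is irreducible over Q. It is the minimal polynomial of α.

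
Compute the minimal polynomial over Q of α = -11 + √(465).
m_α(x) = x^2 + 22x - 344

From α + 11 = √(465), squaring gives (α + 11)^2 = 465, i.e. α^2 + 22α + 121 = 465, so α^2 + 22α - 344 = 0. The discriminant of x^2 + 22x - 344 is (22)^2 - 4·(-344) = 484 + 1376 = 1860, and 4·(465) is not a perfect square in Q since 465 is squarefree and ≠ 1. Hence x^2 + 22x - 344 is irreducible over Q and is the minimal polynomial of α.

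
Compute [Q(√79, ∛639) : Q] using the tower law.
[Q(√79, ∛639) : Q] = 6

Let L = Q(√79, ∛639). Since Q(√79) ⊂ L and [Q(√79):Q] = 2, the tower law gives 2 | [L:Q]. Likewise Q(∛639) ⊂ L with [Q(∛639):Q] = 3 (because 639 is not a perfect cube), so 3 | [L:Q]. As gcd(2,3) = 1, [L:Q] is divisible by 6. Conversely L is generated over Q by √79 and ∛639, so [L:Q] ≤ 2·3 = 6. Therefore [Q(√79, ∛639) : Q] = 6.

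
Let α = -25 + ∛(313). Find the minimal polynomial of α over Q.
m_α(x) = x^3 + 75x^2 + 1875x + 15312

Set β = α + 25 = ∛(313), so β^3 = 313. Then (α + 25)^3 - 313 = 0, i.e. α is a root of g(x) = (x + 25)^3 - 313 = x^3 + 75x^2 + 1875x + 15312. Since g(x) = h(x + 25) where h(x) = x^3 - 313, and h is irreducible over Q (because 313 is not a perfect cube, so h has no rational root, and a monic cubic with no rational root is irreducible), g is also irreducible (irreducibility is preserved under the substitution x → x + 25). Hence m_α(x) = x^3 + 75x^2 + 1875x + 15312.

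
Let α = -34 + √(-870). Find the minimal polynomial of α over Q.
m_α(x) = x^2 + 68x + 2026

From α + 34 = √(-870), squaring gives (α + 34)^2 = -870, i.e. α^2 + 68α + 1156 = -870, so α^2 + 68α + 2026 = 0. The discriminant of x^2 + 68x + 2026 is (68)^2 - 4·(2026) = 4624 - 8104 = -3480, and 4·(-870) is not a perfect square in Q since -870 is squarefree and ≠ 1. Hence x^2 + 68x + 2026 is irreducible over Q and is the minimal polynomial of α.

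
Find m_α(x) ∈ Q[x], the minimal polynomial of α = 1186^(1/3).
m_α(x) = x^3 - 1186

α satisfies α^3 = 1186, so x^3 - 1186 annihilates α. By the rational root test, a rational root p/q (in lowest terms) of x^3 - 1186 would satisfy p^3 = 1186 q^3, forcing q = 1 and p^3 = 1186; but 1186 is not a perfect cube, contradiction. A monic cubic over Q with no rational root is irreducible (any nontrivial factorization would include a linear factor). Hence x^3 - 1186 is the minimal polynomial of α, and in particular [Q(α):Q] = 3.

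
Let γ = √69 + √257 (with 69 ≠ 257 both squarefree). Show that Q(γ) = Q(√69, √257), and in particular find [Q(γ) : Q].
[Q(γ) : Q] = 4 (equivalently, Q(γ) = Q(√69, √257))

Obviously Q(γ) ⊆ Q(√69, √257), and [Q(√69, √257):Q] = 4 (since 69, 257 are distinct squarefree integers > 1 with 17733 not a perfect square). To show equality we compute the minimal polynomial of γ. From γ = √69 + √257: γ^2 = 69 + 2√(17733) + 257 = 326 + 2√(17733), so γ^2 - 326 = 2√(17733); squaring, (γ^2 - 326)^2 = 4·17733, i.e. γ^4 - 652γ^2 + 106276 - 70932 = 0, i.e. γ^4 - 652γ^2 + 35344 = 0. So γ is a root of x^4 - 652x^2 + 35344. This polynomial is irreducible over Q: it has no rational root (each ±√69 ± √257 is irrational), and any factorization into two quadratics over Q would force √(17733) ∈ Q (pairing opposite roots) or √69, √257 ∈ Q (other pairings), all impossible. Hence [Q(γ):Q] = 4 = [Q(√69, √257):Q], so Q(γ) = Q(√69, √257).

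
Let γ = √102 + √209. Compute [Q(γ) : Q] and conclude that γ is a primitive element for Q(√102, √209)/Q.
[Q(γ) : Q] = 4 (equivalently, Q(γ) = Q(√102, √209))

Obviously Q(γ) ⊆ Q(√102, √209), and [Q(√102, √209):Q] = 4 (since 102, 209 are distinct squarefree integers > 1 with 21318 not a perfect square). To show equality we compute the minimal polynomial of γ. From γ = √102 + √209: γ^2 = 102 + 2√(21318) + 209 = 311 + 2√(21318), so γ^2 - 311 = 2√(21318); squaring, (γ^2 - 311)^2 = 4·21318, i.e. γ^4 - 622γ^2 + 96721 - 85272 = 0, i.e. γ^4 - 622γ^2 + 11449 = 0. So γ is a root of x^4 - 622x^2 + 11449. This polynomial is irreducible over Q: it has no rational root (each ±√102 ± √209 is irrational), and any factorization into two quadratics over Q would force √(21318) ∈ Q (pairing opposite roots) or √102, √209 ∈ Q (other pairings), all impossible. Hence [Q(γ):Q] = 4 = [Q(√102, √209):Q], so Q(γ) = Q(√102, √209).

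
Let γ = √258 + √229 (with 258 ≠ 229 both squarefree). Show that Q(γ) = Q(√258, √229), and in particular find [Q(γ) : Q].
[Q(γ) : Q] = 4 (equivalently, Q(γ) = Q(√258, √229))

Obviously Q(γ) ⊆ Q(√258, √229), and [Q(√258, √229):Q] = 4 (since 258, 229 are distinct squarefree integers > 1 with 59082 not a perfect square). To show equality we compute the minimal polynomial of γ. From γ = √258 + √229: γ^2 = 258 + 2√(59082) + 229 = 487 + 2√(59082), so γ^2 - 487 = 2√(59082); squaring, (γ^2 - 487)^2 = 4·59082, i.e. γ^4 - 974γ^2 + 237169 - 236328 = 0, i.e. γ^4 - 974γ^2 + 841 = 0. So γ is a root of x^4 - 974x^2 + 841. This polynomial is irreducible over Q: it has no rational root (each ±√258 ± √229 is irrational), and any factorization into two quadratics over Q would force √(59082) ∈ Q (pairing opposite roots) or √258, √229 ∈ Q (other pairings), all impossible. Hence [Q(γ):Q] = 4 = [Q(√258, √229):Q], so Q(γ) = Q(√258, √229).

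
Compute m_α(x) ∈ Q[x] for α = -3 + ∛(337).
m_α(x) = x^3 + 9x^2 + 27x - 310

Set β = α + 3 = ∛(337), so β^3 = 337. Then (α + 3)^3 - 337 = 0, i.e. α is a root of g(x) = (x + 3)^3 - 337 = x^3 + 9x^2 + 27x - 310. Since g(x) = h(x + 3) where h(x) = x^3 - 337, and h is irreducible over Q (because 337 is not a perfect cube, so h has no rational root, and a monic cubic with no rational root is irreducible), g is also irreducible (irreducibility is preserved under the substitution x → x + 3). Hence m_α(x) = x^3 + 9x^2 + 27x - 310.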